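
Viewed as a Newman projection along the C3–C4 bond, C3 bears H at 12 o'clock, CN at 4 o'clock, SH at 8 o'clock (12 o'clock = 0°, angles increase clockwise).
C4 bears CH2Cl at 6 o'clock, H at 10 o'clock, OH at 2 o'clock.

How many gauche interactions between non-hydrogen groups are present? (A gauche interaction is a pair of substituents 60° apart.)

Non-H gauche pairs: CN(120°)/CH2Cl(180°); CN(120°)/OH(60°); SH(240°)/CH2Cl(180°) — 3 interactions.

3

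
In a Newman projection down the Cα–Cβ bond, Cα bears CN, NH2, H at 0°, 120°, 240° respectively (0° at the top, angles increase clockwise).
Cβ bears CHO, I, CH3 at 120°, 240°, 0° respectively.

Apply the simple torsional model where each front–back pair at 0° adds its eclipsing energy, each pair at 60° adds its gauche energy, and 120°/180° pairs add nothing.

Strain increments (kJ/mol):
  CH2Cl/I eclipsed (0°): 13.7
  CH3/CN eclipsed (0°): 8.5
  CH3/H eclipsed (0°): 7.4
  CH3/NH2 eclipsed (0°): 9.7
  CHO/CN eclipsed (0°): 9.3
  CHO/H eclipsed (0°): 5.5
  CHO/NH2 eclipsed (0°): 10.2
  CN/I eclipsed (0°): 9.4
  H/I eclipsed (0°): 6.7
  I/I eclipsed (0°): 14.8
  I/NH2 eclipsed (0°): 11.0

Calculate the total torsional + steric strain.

This conformer (eclipsed): CN(0°)/CH3(0°) eclipsed 8.5; NH2(120°)/CHO(120°) eclipsed 10.2; H(240°)/I(240°) eclipsed 6.7 → 25.4 kJ/mol.

25.4 kJ/mol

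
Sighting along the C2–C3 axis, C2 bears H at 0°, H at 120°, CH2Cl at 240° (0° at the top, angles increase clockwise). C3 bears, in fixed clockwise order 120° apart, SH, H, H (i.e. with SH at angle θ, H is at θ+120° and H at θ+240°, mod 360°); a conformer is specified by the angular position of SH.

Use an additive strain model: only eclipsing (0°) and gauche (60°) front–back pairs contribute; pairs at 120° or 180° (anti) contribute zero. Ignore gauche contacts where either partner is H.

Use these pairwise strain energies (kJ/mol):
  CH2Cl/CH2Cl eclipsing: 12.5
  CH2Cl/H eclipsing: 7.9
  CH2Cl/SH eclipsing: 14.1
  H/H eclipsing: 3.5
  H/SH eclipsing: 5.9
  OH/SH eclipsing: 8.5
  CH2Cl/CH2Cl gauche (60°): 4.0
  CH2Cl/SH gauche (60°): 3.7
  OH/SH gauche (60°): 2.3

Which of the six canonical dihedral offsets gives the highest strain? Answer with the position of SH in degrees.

SH at 0° (eclipsed): H(0°)/SH(0°) eclipsed 5.9; H(120°)/H(120°) eclipsed 3.5; CH2Cl(240°)/H(240°) eclipsed 7.9 → 17.3 kJ/mol.
SH at 60° (staggered): no non-H gauche contacts → 0.0 kJ/mol.
SH at 120° (eclipsed): H(0°)/H(0°) eclipsed 3.5; H(120°)/SH(120°) eclipsed 5.9; CH2Cl(240°)/H(240°) eclipsed 7.9 → 17.3 kJ/mol.
SH at 180° (staggered): CH2Cl(240°)/SH(180°) gauche 3.7 → 3.7 kJ/mol.
SH at 240° (eclipsed): H(0°)/H(0°) eclipsed 3.5; H(120°)/H(120°) eclipsed 3.5; CH2Cl(240°)/SH(240°) eclipsed 14.1 → 21.1 kJ/mol.
SH at 300° (staggered): CH2Cl(240°)/SH(300°) gauche 3.7 → 3.7 kJ/mol.
The maximum (21.1 kJ/mol) occurs with SH at 240°.

240°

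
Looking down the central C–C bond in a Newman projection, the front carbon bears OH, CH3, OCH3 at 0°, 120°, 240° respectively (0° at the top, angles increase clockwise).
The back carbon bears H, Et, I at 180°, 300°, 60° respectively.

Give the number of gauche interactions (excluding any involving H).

Non-H gauche pairs: OH(0°)/Et(300°); OH(0°)/I(60°); CH3(120°)/I(60°); OCH3(240°)/Et(300°) — 4 interactions.

4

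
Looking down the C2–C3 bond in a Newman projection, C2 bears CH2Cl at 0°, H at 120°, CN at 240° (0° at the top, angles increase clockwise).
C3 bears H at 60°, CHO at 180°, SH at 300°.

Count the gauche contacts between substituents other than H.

Non-H gauche pairs: CH2Cl(0°)/SH(300°); CN(240°)/CHO(180°); CN(240°)/SH(300°) — 3 interactions.

3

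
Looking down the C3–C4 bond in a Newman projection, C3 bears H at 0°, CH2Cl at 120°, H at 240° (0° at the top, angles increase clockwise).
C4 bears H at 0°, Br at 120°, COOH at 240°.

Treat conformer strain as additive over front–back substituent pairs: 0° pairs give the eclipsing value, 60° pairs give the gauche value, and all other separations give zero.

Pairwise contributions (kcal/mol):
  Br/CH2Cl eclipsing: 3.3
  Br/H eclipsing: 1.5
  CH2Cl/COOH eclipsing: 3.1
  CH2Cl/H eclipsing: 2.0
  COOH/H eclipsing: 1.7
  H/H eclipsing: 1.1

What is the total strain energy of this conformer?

This conformer (eclipsed): H(0°)/H(0°) eclipsed 1.1; CH2Cl(120°)/Br(120°) eclipsed 3.3; H(240°)/COOH(240°) eclipsed 1.7 → 6.1 kcal/mol.

6.1 kcal/mol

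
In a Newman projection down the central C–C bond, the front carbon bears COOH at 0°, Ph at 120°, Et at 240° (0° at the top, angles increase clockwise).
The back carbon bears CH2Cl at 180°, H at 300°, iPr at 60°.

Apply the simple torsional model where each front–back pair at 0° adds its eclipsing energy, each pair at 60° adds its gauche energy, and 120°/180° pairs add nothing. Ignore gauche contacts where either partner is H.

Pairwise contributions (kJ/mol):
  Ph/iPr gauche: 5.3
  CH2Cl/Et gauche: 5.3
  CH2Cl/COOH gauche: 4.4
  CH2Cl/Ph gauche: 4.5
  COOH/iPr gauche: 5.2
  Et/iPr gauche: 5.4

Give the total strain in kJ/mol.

20.3 kJ/mol

This conformer is staggered. COOH at 0° is gauche with iPr at 60° (5.2); Ph at 120° is gauche with CH2Cl at 180° (4.5); Ph at 120° is gauche with iPr at 60° (5.3); Et at 240° is gauche with CH2Cl at 180° (5.3). Total 20.3 kJ/mol.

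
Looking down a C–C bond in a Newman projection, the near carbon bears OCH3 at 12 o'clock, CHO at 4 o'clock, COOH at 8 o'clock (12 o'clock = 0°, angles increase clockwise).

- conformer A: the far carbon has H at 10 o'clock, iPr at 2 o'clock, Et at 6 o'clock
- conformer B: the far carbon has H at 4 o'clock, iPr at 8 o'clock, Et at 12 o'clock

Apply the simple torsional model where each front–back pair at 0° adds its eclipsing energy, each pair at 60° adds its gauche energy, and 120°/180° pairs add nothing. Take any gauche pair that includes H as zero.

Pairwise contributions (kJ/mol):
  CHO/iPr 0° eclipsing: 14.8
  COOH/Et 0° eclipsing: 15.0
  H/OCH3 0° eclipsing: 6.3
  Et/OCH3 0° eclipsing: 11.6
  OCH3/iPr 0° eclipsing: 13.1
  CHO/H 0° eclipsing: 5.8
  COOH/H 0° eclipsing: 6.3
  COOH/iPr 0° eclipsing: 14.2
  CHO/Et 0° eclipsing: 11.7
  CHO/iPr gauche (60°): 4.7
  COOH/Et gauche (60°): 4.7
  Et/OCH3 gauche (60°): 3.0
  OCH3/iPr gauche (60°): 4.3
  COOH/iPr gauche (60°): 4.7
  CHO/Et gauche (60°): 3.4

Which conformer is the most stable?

A (staggered): OCH3–iPr gauche, CHO–iPr gauche, CHO–Et gauche, COOH–Et gauche; 4.3 + 4.7 + 3.4 + 4.7 = 17.1 kJ/mol.
B (eclipsed): OCH3–Et eclipsed, CHO–H eclipsed, COOH–iPr eclipsed; 11.6 + 5.8 + 14.2 = 31.6 kJ/mol.
A has the lowest total (17.1 kJ/mol).

A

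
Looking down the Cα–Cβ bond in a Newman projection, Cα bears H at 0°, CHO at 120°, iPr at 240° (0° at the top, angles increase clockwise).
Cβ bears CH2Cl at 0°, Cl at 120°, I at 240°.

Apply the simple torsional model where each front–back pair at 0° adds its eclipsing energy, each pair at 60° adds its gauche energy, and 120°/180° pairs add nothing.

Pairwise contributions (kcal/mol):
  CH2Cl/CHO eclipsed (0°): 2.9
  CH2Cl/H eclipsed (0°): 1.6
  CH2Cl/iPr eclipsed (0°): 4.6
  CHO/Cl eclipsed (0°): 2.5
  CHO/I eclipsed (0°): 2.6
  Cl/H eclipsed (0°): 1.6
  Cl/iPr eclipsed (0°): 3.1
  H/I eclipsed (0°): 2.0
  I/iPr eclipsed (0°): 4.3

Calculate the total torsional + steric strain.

This conformer (eclipsed): H(0°)/CH2Cl(0°) eclipsed 1.6; CHO(120°)/Cl(120°) eclipsed 2.5; iPr(240°)/I(240°) eclipsed 4.3 → 8.4 kcal/mol.

8.4 kcal/mol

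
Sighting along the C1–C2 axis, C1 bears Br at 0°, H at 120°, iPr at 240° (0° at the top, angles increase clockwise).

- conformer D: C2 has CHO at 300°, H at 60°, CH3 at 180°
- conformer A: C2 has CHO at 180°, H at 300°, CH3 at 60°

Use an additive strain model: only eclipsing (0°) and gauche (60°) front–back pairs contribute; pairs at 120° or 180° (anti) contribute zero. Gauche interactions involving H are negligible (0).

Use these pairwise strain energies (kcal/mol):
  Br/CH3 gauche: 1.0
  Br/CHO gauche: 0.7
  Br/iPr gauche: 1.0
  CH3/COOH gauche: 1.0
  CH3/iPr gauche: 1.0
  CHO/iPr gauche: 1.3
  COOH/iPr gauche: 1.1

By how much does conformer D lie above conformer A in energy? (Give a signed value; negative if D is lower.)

+0.7 kcal/mol

D (staggered): Br–CHO gauche, iPr–CHO gauche, iPr–CH3 gauche; 0.7 + 1.3 + 1.0 = 3.0 kcal/mol.
A (staggered): Br–CH3 gauche, iPr–CHO gauche; 1.0 + 1.3 = 2.3 kcal/mol.
E(D) − E(A) = 3.0 − 2.3 = +0.7 kcal/mol.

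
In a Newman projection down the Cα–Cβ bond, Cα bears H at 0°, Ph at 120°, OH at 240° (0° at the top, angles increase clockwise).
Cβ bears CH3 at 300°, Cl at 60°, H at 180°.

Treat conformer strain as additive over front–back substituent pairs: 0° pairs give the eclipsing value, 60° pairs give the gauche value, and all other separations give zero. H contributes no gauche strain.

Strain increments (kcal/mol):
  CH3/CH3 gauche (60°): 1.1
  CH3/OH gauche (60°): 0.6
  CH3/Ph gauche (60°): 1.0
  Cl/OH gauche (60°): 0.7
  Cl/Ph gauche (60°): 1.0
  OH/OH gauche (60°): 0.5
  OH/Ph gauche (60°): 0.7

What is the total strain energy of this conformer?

1.6 kcal/mol

This conformer (staggered): Ph(120°)/Cl(60°) gauche 1.0; OH(240°)/CH3(300°) gauche 0.6 → 1.6 kcal/mol.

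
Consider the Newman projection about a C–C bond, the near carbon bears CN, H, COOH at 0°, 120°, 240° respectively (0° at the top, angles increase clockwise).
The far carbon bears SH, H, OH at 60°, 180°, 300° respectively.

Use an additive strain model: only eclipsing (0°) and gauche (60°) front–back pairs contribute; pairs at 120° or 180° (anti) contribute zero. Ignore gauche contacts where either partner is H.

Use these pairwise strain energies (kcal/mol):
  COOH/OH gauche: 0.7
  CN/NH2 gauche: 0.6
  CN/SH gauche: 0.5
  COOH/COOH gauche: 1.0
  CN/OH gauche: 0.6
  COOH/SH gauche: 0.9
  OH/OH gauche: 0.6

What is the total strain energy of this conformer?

This conformer (staggered): CN–SH gauche, CN–OH gauche, COOH–OH gauche; 0.5 + 0.6 + 0.7 = 1.8 kcal/mol.

1.8 kcal/mol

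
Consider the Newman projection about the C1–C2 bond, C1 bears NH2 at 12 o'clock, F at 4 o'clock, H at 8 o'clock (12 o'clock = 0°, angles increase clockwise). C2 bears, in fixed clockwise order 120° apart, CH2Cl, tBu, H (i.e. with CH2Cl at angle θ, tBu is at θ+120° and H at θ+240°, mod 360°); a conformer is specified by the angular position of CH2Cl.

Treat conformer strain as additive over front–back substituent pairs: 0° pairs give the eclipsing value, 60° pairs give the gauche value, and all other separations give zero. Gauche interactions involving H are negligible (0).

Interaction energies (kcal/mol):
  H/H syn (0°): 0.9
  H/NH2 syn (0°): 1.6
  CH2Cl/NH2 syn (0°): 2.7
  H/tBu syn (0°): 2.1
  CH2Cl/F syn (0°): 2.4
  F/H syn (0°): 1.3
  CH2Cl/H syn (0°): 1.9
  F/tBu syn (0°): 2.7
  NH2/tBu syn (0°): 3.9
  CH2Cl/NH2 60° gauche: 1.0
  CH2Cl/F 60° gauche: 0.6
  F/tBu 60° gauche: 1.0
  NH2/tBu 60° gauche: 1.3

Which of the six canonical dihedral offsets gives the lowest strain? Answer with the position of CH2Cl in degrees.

180°

CH2Cl at 0° (eclipsed): NH2–CH2Cl eclipsed, F–tBu eclipsed, H–H eclipsed; 2.7 + 2.7 + 0.9 = 6.3 kcal/mol.
CH2Cl at 60° (staggered): NH2–CH2Cl gauche, F–CH2Cl gauche, F–tBu gauche; 1.0 + 0.6 + 1.0 = 2.6 kcal/mol.
CH2Cl at 120° (eclipsed): NH2–H eclipsed, F–CH2Cl eclipsed, H–tBu eclipsed; 1.6 + 2.4 + 2.1 = 6.1 kcal/mol.
CH2Cl at 180° (staggered): NH2–tBu gauche, F–CH2Cl gauche; 1.3 + 0.6 = 1.9 kcal/mol.
CH2Cl at 240° (eclipsed): NH2–tBu eclipsed, F–H eclipsed, H–CH2Cl eclipsed; 3.9 + 1.3 + 1.9 = 7.1 kcal/mol.
CH2Cl at 300° (staggered): NH2–CH2Cl gauche, NH2–tBu gauche, F–tBu gauche; 1.0 + 1.3 + 1.0 = 3.3 kcal/mol.
The minimum (1.9 kcal/mol) occurs with CH2Cl at 180°.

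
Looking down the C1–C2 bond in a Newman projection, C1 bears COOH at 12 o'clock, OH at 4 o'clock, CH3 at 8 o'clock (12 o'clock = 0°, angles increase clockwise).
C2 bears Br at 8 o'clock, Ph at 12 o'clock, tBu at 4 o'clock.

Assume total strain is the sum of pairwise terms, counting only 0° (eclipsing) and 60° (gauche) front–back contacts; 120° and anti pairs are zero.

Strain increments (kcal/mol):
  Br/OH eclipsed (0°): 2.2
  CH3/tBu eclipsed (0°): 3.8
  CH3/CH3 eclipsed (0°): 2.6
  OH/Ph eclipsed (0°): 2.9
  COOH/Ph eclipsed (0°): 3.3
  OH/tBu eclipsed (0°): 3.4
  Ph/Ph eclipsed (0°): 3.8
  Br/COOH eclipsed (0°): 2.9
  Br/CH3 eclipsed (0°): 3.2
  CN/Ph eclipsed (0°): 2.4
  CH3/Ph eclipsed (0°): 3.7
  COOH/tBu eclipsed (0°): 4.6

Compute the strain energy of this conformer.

This conformer (eclipsed): COOH–Ph eclipsed, OH–tBu eclipsed, CH3–Br eclipsed; 3.3 + 3.4 + 3.2 = 9.9 kcal/mol.

9.9 kcal/mol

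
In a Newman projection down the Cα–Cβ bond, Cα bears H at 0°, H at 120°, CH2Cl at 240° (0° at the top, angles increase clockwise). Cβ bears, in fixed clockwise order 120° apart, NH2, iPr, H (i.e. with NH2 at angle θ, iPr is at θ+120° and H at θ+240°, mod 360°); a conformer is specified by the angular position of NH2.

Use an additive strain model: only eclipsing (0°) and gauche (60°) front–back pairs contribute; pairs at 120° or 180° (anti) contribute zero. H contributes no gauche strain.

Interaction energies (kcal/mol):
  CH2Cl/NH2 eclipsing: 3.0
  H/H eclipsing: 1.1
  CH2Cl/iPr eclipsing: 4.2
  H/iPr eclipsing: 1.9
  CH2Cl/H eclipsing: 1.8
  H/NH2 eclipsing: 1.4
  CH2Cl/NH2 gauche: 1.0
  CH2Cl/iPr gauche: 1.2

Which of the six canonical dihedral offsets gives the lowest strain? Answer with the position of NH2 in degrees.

NH2 at 0° is eclipsed. H at 0° is eclipsed with NH2 at 0° (1.4); H at 120° is eclipsed with iPr at 120° (1.9); CH2Cl at 240° is eclipsed with H at 240° (1.8). Total 5.1 kcal/mol.
NH2 at 60° is staggered. CH2Cl at 240° is gauche with iPr at 180° (1.2). Total 1.2 kcal/mol.
NH2 at 120° is eclipsed. H at 0° is eclipsed with H at 0° (1.1); H at 120° is eclipsed with NH2 at 120° (1.4); CH2Cl at 240° is eclipsed with iPr at 240° (4.2). Total 6.7 kcal/mol.
NH2 at 180° is staggered. CH2Cl at 240° is gauche with NH2 at 180° (1.0); CH2Cl at 240° is gauche with iPr at 300° (1.2). Total 2.2 kcal/mol.
NH2 at 240° is eclipsed. H at 0° is eclipsed with iPr at 0° (1.9); H at 120° is eclipsed with H at 120° (1.1); CH2Cl at 240° is eclipsed with NH2 at 240° (3.0). Total 6.0 kcal/mol.
NH2 at 300° is staggered. CH2Cl at 240° is gauche with NH2 at 300° (1.0). Total 1.0 kcal/mol.
The minimum (1.0 kcal/mol) occurs with NH2 at 300°.

300°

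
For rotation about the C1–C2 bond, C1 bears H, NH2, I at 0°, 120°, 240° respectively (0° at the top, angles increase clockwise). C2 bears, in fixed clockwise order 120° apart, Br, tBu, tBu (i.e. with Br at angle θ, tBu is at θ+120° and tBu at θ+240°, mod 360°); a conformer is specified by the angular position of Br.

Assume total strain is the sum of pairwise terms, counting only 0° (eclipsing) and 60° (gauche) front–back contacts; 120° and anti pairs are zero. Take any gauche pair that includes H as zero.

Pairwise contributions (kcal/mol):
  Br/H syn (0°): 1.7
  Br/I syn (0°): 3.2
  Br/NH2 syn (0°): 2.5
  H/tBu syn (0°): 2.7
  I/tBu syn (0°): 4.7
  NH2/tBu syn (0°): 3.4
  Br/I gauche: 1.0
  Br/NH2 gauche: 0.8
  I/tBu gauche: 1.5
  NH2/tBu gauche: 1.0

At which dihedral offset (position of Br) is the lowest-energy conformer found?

180°

Br at 0° (eclipsed): H(0°)/Br(0°) eclipsed 1.7; NH2(120°)/tBu(120°) eclipsed 3.4; I(240°)/tBu(240°) eclipsed 4.7 → 9.8 kcal/mol.
Br at 60° (staggered): NH2(120°)/Br(60°) gauche 0.8; NH2(120°)/tBu(180°) gauche 1.0; I(240°)/tBu(180°) gauche 1.5; I(240°)/tBu(300°) gauche 1.5 → 4.8 kcal/mol.
Br at 120° (eclipsed): H(0°)/tBu(0°) eclipsed 2.7; NH2(120°)/Br(120°) eclipsed 2.5; I(240°)/tBu(240°) eclipsed 4.7 → 9.9 kcal/mol.
Br at 180° (staggered): NH2(120°)/Br(180°) gauche 0.8; NH2(120°)/tBu(60°) gauche 1.0; I(240°)/Br(180°) gauche 1.0; I(240°)/tBu(300°) gauche 1.5 → 4.3 kcal/mol.
Br at 240° (eclipsed): H(0°)/tBu(0°) eclipsed 2.7; NH2(120°)/tBu(120°) eclipsed 3.4; I(240°)/Br(240°) eclipsed 3.2 → 9.3 kcal/mol.
Br at 300° (staggered): NH2(120°)/tBu(60°) gauche 1.0; NH2(120°)/tBu(180°) gauche 1.0; I(240°)/Br(300°) gauche 1.0; I(240°)/tBu(180°) gauche 1.5 → 4.5 kcal/mol.
The minimum (4.3 kcal/mol) occurs with Br at 180°.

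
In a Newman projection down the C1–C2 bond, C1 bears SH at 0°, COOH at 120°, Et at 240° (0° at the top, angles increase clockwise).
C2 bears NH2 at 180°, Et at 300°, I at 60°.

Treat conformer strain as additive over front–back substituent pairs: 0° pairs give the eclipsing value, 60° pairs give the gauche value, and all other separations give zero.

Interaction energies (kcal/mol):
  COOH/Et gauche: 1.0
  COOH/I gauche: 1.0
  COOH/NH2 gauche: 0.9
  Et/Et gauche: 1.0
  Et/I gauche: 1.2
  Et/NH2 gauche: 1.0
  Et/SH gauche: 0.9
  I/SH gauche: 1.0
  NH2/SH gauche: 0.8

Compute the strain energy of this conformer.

5.8 kcal/mol

This conformer (staggered): SH–Et gauche, SH–I gauche, COOH–NH2 gauche, COOH–I gauche, Et–NH2 gauche, Et–Et gauche; 0.9 + 1.0 + 0.9 + 1.0 + 1.0 + 1.0 = 5.8 kcal/mol.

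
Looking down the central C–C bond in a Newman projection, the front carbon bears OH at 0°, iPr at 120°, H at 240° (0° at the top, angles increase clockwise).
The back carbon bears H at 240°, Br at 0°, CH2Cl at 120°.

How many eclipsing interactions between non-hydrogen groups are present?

2

Non-H eclipsing pairs: OH(0°)/Br(0°); iPr(120°)/CH2Cl(120°) — 2 interactions.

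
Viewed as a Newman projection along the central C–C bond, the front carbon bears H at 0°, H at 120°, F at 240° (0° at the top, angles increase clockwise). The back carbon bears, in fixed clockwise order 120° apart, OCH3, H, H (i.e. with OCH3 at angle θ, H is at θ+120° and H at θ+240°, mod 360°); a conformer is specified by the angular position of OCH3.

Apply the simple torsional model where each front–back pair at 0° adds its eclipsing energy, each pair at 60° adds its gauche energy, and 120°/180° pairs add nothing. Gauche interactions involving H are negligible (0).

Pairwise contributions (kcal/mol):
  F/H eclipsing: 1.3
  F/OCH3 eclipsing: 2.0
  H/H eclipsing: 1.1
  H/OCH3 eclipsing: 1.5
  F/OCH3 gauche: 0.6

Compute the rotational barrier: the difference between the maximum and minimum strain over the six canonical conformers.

OCH3 at 0° (eclipsed): H–OCH3 eclipsed, H–H eclipsed, F–H eclipsed; 1.5 + 1.1 + 1.3 = 3.9 kcal/mol.
OCH3 at 60° (staggered): no non-H gauche contacts → 0.0 kcal/mol.
OCH3 at 120° (eclipsed): H–H eclipsed, H–OCH3 eclipsed, F–H eclipsed; 1.1 + 1.5 + 1.3 = 3.9 kcal/mol.
OCH3 at 180° (staggered): F–OCH3 gauche; 0.6 = 0.6 kcal/mol.
OCH3 at 240° (eclipsed): H–H eclipsed, H–H eclipsed, F–OCH3 eclipsed; 1.1 + 1.1 + 2.0 = 4.2 kcal/mol.
OCH3 at 300° (staggered): F–OCH3 gauche; 0.6 = 0.6 kcal/mol.
Max at 240° (4.2 kcal/mol), min at 60° (0.0 kcal/mol); barrier = 4.2 kcal/mol.

4.2 kcal/mol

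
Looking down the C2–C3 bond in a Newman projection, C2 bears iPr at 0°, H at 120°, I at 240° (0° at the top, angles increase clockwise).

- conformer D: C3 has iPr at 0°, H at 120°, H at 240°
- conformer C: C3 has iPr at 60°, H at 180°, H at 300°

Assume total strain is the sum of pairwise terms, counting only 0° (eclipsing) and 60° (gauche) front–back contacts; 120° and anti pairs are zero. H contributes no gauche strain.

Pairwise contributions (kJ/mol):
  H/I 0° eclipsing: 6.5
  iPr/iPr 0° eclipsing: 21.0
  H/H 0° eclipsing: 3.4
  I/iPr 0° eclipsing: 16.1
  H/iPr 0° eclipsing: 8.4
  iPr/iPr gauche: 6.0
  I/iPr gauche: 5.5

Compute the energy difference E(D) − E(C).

D (eclipsed): iPr(0°)/iPr(0°) eclipsed 21.0; H(120°)/H(120°) eclipsed 3.4; I(240°)/H(240°) eclipsed 6.5 → 30.9 kJ/mol.
C (staggered): iPr(0°)/iPr(60°) gauche 6.0 → 6.0 kJ/mol.
E(D) − E(C) = 30.9 − 6.0 = +24.9 kJ/mol.

+24.9 kJ/mol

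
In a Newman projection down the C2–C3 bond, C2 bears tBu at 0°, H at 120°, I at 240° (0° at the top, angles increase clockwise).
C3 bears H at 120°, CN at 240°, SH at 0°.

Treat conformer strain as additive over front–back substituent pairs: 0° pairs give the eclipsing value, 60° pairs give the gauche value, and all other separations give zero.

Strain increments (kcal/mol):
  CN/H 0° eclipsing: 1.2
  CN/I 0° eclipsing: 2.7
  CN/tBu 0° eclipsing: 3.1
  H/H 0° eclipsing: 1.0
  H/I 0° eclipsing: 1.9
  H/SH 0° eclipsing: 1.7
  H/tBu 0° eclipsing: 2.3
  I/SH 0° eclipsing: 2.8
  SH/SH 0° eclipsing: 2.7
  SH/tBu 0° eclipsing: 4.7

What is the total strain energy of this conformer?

This conformer (eclipsed): tBu(0°)/SH(0°) eclipsed 4.7; H(120°)/H(120°) eclipsed 1.0; I(240°)/CN(240°) eclipsed 2.7 → 8.4 kcal/mol.

8.4 kcal/mol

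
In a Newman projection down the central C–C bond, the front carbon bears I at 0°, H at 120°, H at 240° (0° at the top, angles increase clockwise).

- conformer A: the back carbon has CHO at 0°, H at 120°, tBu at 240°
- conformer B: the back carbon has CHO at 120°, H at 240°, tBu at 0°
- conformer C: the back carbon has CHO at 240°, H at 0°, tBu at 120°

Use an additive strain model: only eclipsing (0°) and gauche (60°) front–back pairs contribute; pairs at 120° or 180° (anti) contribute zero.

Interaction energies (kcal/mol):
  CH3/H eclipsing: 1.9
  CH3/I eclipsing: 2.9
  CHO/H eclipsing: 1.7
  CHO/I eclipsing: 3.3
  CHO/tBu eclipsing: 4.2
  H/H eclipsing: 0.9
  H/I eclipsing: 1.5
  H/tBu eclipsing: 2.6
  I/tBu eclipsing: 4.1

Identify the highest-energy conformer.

A

A (eclipsed): I(0°)/CHO(0°) eclipsed 3.3; H(120°)/H(120°) eclipsed 0.9; H(240°)/tBu(240°) eclipsed 2.6 → 6.8 kcal/mol.
B (eclipsed): I(0°)/tBu(0°) eclipsed 4.1; H(120°)/CHO(120°) eclipsed 1.7; H(240°)/H(240°) eclipsed 0.9 → 6.7 kcal/mol.
C (eclipsed): I(0°)/H(0°) eclipsed 1.5; H(120°)/tBu(120°) eclipsed 2.6; H(240°)/CHO(240°) eclipsed 1.7 → 5.8 kcal/mol.
A has the highest total (6.8 kcal/mol).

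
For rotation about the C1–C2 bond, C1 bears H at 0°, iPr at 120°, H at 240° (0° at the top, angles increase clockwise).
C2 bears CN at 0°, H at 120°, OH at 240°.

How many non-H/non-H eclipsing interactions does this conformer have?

0

Every eclipsing pair involves H, so the count is 0.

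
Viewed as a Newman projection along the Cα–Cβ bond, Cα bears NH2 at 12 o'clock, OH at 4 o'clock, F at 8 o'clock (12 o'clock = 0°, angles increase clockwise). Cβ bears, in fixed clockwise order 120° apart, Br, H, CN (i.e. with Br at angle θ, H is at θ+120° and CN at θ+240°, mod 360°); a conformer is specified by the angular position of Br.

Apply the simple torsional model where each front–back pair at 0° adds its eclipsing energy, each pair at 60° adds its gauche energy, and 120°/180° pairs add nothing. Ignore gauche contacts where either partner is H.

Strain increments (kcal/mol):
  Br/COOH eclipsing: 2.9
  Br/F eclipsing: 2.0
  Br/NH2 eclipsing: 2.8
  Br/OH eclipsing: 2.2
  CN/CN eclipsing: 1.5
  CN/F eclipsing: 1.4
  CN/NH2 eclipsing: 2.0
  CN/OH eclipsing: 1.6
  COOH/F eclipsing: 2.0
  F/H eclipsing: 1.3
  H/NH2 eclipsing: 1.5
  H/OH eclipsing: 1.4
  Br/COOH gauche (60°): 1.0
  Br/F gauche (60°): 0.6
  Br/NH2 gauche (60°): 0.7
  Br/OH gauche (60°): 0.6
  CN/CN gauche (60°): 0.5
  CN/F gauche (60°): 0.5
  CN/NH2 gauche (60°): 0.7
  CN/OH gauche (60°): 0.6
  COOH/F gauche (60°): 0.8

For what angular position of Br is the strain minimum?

Br at 0° (eclipsed): NH2–Br eclipsed, OH–H eclipsed, F–CN eclipsed; 2.8 + 1.4 + 1.4 = 5.6 kcal/mol.
Br at 60° (staggered): NH2–Br gauche, NH2–CN gauche, OH–Br gauche, F–CN gauche; 0.7 + 0.7 + 0.6 + 0.5 = 2.5 kcal/mol.
Br at 120° (eclipsed): NH2–CN eclipsed, OH–Br eclipsed, F–H eclipsed; 2.0 + 2.2 + 1.3 = 5.5 kcal/mol.
Br at 180° (staggered): NH2–CN gauche, OH–Br gauche, OH–CN gauche, F–Br gauche; 0.7 + 0.6 + 0.6 + 0.6 = 2.5 kcal/mol.
Br at 240° (eclipsed): NH2–H eclipsed, OH–CN eclipsed, F–Br eclipsed; 1.5 + 1.6 + 2.0 = 5.1 kcal/mol.
Br at 300° (staggered): NH2–Br gauche, OH–CN gauche, F–Br gauche, F–CN gauche; 0.7 + 0.6 + 0.6 + 0.5 = 2.4 kcal/mol.
The minimum (2.4 kcal/mol) occurs with Br at 300°.

300°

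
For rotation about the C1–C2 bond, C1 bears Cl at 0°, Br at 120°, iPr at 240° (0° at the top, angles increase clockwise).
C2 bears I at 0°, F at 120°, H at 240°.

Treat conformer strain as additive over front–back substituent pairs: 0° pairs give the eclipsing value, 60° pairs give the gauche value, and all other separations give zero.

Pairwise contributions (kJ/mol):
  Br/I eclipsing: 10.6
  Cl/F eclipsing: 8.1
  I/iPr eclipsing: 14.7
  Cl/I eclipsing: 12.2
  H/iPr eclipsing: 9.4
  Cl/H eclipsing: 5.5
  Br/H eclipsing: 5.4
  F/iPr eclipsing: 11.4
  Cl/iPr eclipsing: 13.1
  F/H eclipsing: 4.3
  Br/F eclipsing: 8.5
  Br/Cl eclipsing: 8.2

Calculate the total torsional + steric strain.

This conformer (eclipsed): Cl(0°)/I(0°) eclipsed 12.2; Br(120°)/F(120°) eclipsed 8.5; iPr(240°)/H(240°) eclipsed 9.4 → 30.1 kJ/mol.

30.1 kJ/mol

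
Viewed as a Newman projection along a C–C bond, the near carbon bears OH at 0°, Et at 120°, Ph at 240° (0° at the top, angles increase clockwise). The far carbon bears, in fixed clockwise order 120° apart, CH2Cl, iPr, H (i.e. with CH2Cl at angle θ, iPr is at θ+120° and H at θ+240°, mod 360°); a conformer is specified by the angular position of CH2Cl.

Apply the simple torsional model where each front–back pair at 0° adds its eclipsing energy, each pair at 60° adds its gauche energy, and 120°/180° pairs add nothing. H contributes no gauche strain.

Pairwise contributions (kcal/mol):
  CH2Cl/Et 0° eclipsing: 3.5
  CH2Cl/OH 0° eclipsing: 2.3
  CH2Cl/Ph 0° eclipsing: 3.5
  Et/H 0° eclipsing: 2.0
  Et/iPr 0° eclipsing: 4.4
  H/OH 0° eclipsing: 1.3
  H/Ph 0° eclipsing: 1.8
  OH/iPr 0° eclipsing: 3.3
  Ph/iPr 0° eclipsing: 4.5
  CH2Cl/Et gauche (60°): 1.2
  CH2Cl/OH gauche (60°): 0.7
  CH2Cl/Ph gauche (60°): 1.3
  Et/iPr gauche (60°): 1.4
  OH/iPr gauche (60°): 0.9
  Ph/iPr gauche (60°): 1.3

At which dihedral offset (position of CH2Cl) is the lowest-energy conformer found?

CH2Cl at 0° is eclipsed. OH at 0° is eclipsed with CH2Cl at 0° (2.3); Et at 120° is eclipsed with iPr at 120° (4.4); Ph at 240° is eclipsed with H at 240° (1.8). Total 8.5 kcal/mol.
CH2Cl at 60° is staggered. OH at 0° is gauche with CH2Cl at 60° (0.7); Et at 120° is gauche with CH2Cl at 60° (1.2); Et at 120° is gauche with iPr at 180° (1.4); Ph at 240° is gauche with iPr at 180° (1.3). Total 4.6 kcal/mol.
CH2Cl at 120° is eclipsed. OH at 0° is eclipsed with H at 0° (1.3); Et at 120° is eclipsed with CH2Cl at 120° (3.5); Ph at 240° is eclipsed with iPr at 240° (4.5). Total 9.3 kcal/mol.
CH2Cl at 180° is staggered. OH at 0° is gauche with iPr at 300° (0.9); Et at 120° is gauche with CH2Cl at 180° (1.2); Ph at 240° is gauche with CH2Cl at 180° (1.3); Ph at 240° is gauche with iPr at 300° (1.3). Total 4.7 kcal/mol.
CH2Cl at 240° is eclipsed. OH at 0° is eclipsed with iPr at 0° (3.3); Et at 120° is eclipsed with H at 120° (2.0); Ph at 240° is eclipsed with CH2Cl at 240° (3.5). Total 8.8 kcal/mol.
CH2Cl at 300° is staggered. OH at 0° is gauche with CH2Cl at 300° (0.7); OH at 0° is gauche with iPr at 60° (0.9); Et at 120° is gauche with iPr at 60° (1.4); Ph at 240° is gauche with CH2Cl at 300° (1.3). Total 4.3 kcal/mol.
The minimum (4.3 kcal/mol) occurs with CH2Cl at 300°.

300°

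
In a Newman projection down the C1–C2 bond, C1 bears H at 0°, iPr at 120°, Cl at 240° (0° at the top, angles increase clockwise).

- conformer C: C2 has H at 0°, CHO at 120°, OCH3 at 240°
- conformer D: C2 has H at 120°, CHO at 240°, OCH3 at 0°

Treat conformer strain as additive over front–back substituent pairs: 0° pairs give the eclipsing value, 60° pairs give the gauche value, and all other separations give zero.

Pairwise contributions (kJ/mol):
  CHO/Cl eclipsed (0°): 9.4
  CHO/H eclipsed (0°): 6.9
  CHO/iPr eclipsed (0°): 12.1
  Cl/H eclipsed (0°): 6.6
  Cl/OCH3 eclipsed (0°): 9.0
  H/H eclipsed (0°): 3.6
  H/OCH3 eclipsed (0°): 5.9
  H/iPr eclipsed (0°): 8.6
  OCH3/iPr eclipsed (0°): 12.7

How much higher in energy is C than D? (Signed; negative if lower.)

+0.8 kJ/mol

C (eclipsed): H(0°)/H(0°) eclipsed 3.6; iPr(120°)/CHO(120°) eclipsed 12.1; Cl(240°)/OCH3(240°) eclipsed 9.0 → 24.7 kJ/mol.
D (eclipsed): H(0°)/OCH3(0°) eclipsed 5.9; iPr(120°)/H(120°) eclipsed 8.6; Cl(240°)/CHO(240°) eclipsed 9.4 → 23.9 kJ/mol.
E(C) − E(D) = 24.7 − 23.9 = +0.8 kJ/mol.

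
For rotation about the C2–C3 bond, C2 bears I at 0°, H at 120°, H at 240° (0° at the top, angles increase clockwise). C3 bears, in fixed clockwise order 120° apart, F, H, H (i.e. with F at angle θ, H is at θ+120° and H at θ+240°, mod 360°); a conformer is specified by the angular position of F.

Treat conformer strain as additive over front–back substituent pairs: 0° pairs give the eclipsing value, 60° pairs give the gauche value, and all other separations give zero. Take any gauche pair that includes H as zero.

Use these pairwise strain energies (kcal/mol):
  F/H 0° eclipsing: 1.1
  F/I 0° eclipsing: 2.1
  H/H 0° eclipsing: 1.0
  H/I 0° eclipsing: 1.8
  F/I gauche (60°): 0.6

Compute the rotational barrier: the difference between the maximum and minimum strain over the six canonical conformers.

F at 0° (eclipsed): I(0°)/F(0°) eclipsed 2.1; H(120°)/H(120°) eclipsed 1.0; H(240°)/H(240°) eclipsed 1.0 → 4.1 kcal/mol.
F at 60° (staggered): I(0°)/F(60°) gauche 0.6 → 0.6 kcal/mol.
F at 120° (eclipsed): I(0°)/H(0°) eclipsed 1.8; H(120°)/F(120°) eclipsed 1.1; H(240°)/H(240°) eclipsed 1.0 → 3.9 kcal/mol.
F at 180° (staggered): no non-H gauche contacts → 0.0 kcal/mol.
F at 240° (eclipsed): I(0°)/H(0°) eclipsed 1.8; H(120°)/H(120°) eclipsed 1.0; H(240°)/F(240°) eclipsed 1.1 → 3.9 kcal/mol.
F at 300° (staggered): I(0°)/F(300°) gauche 0.6 → 0.6 kcal/mol.
Max at 0° (4.1 kcal/mol), min at 180° (0.0 kcal/mol); barrier = 4.1 kcal/mol.

4.1 kcal/mol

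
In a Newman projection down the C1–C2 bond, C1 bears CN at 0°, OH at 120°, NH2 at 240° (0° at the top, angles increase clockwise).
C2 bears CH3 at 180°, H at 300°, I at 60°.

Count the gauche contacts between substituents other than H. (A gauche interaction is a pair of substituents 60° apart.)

4

Non-H gauche pairs: CN(0°)/I(60°); OH(120°)/CH3(180°); OH(120°)/I(60°); NH2(240°)/CH3(180°) — 4 interactions.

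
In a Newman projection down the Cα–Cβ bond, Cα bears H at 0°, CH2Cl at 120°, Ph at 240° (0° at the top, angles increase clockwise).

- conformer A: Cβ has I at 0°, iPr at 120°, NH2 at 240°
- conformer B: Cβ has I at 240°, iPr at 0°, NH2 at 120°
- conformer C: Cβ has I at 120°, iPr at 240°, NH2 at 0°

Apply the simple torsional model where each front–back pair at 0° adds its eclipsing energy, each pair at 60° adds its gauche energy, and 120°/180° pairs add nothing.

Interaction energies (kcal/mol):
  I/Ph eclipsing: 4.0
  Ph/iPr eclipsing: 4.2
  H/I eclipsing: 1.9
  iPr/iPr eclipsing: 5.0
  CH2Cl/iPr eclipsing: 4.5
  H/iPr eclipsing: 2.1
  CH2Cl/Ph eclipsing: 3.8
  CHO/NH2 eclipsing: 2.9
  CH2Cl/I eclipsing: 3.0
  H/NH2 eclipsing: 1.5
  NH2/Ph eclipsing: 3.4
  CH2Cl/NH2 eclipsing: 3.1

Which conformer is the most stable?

A (eclipsed): H(0°)/I(0°) eclipsed 1.9; CH2Cl(120°)/iPr(120°) eclipsed 4.5; Ph(240°)/NH2(240°) eclipsed 3.4 → 9.8 kcal/mol.
B (eclipsed): H(0°)/iPr(0°) eclipsed 2.1; CH2Cl(120°)/NH2(120°) eclipsed 3.1; Ph(240°)/I(240°) eclipsed 4.0 → 9.2 kcal/mol.
C (eclipsed): H(0°)/NH2(0°) eclipsed 1.5; CH2Cl(120°)/I(120°) eclipsed 3.0; Ph(240°)/iPr(240°) eclipsed 4.2 → 8.7 kcal/mol.
C has the lowest total (8.7 kcal/mol).

C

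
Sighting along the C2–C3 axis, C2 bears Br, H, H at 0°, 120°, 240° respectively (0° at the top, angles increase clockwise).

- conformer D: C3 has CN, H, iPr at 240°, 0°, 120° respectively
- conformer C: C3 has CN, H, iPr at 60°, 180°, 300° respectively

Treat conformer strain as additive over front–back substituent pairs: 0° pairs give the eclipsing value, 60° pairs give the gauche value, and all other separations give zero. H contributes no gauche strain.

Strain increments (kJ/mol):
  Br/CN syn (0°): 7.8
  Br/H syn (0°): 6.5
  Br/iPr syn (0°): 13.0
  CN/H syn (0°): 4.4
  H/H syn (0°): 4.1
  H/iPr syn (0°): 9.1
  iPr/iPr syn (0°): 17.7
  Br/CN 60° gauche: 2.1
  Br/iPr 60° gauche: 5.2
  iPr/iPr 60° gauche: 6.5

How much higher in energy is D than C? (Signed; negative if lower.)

D (eclipsed): Br(0°)/H(0°) eclipsed 6.5; H(120°)/iPr(120°) eclipsed 9.1; H(240°)/CN(240°) eclipsed 4.4 → 20.0 kJ/mol.
C (staggered): Br(0°)/CN(60°) gauche 2.1; Br(0°)/iPr(300°) gauche 5.2 → 7.3 kJ/mol.
E(D) − E(C) = 20.0 − 7.3 = +12.7 kJ/mol.

+12.7 kJ/mol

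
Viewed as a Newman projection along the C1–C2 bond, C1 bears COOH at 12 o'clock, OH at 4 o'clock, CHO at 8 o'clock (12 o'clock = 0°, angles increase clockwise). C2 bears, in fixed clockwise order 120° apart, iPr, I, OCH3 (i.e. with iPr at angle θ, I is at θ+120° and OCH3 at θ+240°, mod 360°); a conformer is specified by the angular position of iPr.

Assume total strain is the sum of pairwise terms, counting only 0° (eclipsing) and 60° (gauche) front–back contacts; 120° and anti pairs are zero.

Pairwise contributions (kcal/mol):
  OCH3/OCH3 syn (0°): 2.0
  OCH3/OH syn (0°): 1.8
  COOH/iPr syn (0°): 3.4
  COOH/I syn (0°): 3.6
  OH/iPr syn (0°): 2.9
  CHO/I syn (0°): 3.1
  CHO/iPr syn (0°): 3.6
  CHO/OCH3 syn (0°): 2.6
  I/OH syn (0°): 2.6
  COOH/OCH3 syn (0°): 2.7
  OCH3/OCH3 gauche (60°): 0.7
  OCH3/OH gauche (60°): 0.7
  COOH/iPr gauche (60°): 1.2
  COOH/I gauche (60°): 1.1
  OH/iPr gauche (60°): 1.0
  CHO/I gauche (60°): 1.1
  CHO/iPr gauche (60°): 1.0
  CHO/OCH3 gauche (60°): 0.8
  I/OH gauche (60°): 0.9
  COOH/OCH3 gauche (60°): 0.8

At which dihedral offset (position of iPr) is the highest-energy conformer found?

iPr at 0° (eclipsed): COOH(0°)/iPr(0°) eclipsed 3.4; OH(120°)/I(120°) eclipsed 2.6; CHO(240°)/OCH3(240°) eclipsed 2.6 → 8.6 kcal/mol.
iPr at 60° (staggered): COOH(0°)/iPr(60°) gauche 1.2; COOH(0°)/OCH3(300°) gauche 0.8; OH(120°)/iPr(60°) gauche 1.0; OH(120°)/I(180°) gauche 0.9; CHO(240°)/I(180°) gauche 1.1; CHO(240°)/OCH3(300°) gauche 0.8 → 5.8 kcal/mol.
iPr at 120° (eclipsed): COOH(0°)/OCH3(0°) eclipsed 2.7; OH(120°)/iPr(120°) eclipsed 2.9; CHO(240°)/I(240°) eclipsed 3.1 → 8.7 kcal/mol.
iPr at 180° (staggered): COOH(0°)/I(300°) gauche 1.1; COOH(0°)/OCH3(60°) gauche 0.8; OH(120°)/iPr(180°) gauche 1.0; OH(120°)/OCH3(60°) gauche 0.7; CHO(240°)/iPr(180°) gauche 1.0; CHO(240°)/I(300°) gauche 1.1 → 5.7 kcal/mol.
iPr at 240° (eclipsed): COOH(0°)/I(0°) eclipsed 3.6; OH(120°)/OCH3(120°) eclipsed 1.8; CHO(240°)/iPr(240°) eclipsed 3.6 → 9.0 kcal/mol.
iPr at 300° (staggered): COOH(0°)/iPr(300°) gauche 1.2; COOH(0°)/I(60°) gauche 1.1; OH(120°)/I(60°) gauche 0.9; OH(120°)/OCH3(180°) gauche 0.7; CHO(240°)/iPr(300°) gauche 1.0; CHO(240°)/OCH3(180°) gauche 0.8 → 5.7 kcal/mol.
The maximum (9.0 kcal/mol) occurs with iPr at 240°.

240°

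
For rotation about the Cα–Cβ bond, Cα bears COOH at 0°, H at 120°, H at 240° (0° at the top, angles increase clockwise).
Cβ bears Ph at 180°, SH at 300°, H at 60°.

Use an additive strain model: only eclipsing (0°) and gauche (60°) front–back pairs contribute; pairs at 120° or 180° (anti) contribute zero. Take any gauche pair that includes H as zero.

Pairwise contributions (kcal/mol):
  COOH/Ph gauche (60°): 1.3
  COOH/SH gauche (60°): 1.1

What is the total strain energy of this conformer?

This conformer is staggered. COOH at 0° is gauche with SH at 300° (1.1). Total 1.1 kcal/mol.

1.1 kcal/mol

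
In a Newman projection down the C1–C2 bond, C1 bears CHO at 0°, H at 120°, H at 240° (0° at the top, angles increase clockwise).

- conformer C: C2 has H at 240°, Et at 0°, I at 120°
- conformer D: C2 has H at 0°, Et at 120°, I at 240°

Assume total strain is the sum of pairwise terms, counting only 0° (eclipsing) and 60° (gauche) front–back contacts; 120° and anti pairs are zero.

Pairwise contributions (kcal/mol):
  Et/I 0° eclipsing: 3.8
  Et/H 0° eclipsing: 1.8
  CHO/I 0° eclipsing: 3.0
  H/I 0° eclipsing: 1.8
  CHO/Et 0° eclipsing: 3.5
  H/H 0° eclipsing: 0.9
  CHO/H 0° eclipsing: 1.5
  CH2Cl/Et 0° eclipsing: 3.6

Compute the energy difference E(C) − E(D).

+1.1 kcal/mol

C is eclipsed. CHO at 0° is eclipsed with Et at 0° (3.5); H at 120° is eclipsed with I at 120° (1.8); H at 240° is eclipsed with H at 240° (0.9). Total 6.2 kcal/mol.
D is eclipsed. CHO at 0° is eclipsed with H at 0° (1.5); H at 120° is eclipsed with Et at 120° (1.8); H at 240° is eclipsed with I at 240° (1.8). Total 5.1 kcal/mol.
E(C) − E(D) = 6.2 − 5.1 = +1.1 kcal/mol.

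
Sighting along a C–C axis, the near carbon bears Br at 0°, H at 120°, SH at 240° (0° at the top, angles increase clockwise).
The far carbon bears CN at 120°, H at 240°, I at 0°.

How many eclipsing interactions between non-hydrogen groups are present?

1

Non-H eclipsing pairs: Br(0°)/I(0°) — 1 interaction.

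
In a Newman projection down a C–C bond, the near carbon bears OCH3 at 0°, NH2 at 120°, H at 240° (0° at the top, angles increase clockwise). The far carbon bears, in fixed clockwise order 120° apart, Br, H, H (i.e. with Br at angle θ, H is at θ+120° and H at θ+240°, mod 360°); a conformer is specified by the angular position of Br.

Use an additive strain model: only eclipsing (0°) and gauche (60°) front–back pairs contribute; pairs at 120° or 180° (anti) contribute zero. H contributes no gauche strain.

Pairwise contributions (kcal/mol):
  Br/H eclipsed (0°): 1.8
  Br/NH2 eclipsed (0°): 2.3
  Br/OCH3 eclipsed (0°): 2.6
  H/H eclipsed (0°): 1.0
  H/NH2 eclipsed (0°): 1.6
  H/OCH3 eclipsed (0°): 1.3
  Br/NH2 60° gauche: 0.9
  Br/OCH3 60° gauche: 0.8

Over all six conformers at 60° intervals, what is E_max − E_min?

Br at 0° (eclipsed): OCH3–Br eclipsed, NH2–H eclipsed, H–H eclipsed; 2.6 + 1.6 + 1.0 = 5.2 kcal/mol.
Br at 60° (staggered): OCH3–Br gauche, NH2–Br gauche; 0.8 + 0.9 = 1.7 kcal/mol.
Br at 120° (eclipsed): OCH3–H eclipsed, NH2–Br eclipsed, H–H eclipsed; 1.3 + 2.3 + 1.0 = 4.6 kcal/mol.
Br at 180° (staggered): NH2–Br gauche; 0.9 = 0.9 kcal/mol.
Br at 240° (eclipsed): OCH3–H eclipsed, NH2–H eclipsed, H–Br eclipsed; 1.3 + 1.6 + 1.8 = 4.7 kcal/mol.
Br at 300° (staggered): OCH3–Br gauche; 0.8 = 0.8 kcal/mol.
Max at 0° (5.2 kcal/mol), min at 300° (0.8 kcal/mol); barrier = 4.4 kcal/mol.

4.4 kcal/mol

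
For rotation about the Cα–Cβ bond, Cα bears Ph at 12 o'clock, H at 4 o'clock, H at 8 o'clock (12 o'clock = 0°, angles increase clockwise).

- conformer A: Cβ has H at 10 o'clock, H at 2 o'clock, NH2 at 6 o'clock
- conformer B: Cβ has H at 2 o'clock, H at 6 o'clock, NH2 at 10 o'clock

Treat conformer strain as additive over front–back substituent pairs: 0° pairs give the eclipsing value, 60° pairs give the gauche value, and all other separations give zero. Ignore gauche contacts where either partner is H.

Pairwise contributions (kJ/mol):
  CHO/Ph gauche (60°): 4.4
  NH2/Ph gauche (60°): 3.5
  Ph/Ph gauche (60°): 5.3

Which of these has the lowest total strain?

A

A (staggered): no non-H gauche contacts → 0.0 kJ/mol.
B is staggered. Ph at 0° is gauche with NH2 at 300° (3.5). Total 3.5 kJ/mol.
A has the lowest total (0.0 kJ/mol).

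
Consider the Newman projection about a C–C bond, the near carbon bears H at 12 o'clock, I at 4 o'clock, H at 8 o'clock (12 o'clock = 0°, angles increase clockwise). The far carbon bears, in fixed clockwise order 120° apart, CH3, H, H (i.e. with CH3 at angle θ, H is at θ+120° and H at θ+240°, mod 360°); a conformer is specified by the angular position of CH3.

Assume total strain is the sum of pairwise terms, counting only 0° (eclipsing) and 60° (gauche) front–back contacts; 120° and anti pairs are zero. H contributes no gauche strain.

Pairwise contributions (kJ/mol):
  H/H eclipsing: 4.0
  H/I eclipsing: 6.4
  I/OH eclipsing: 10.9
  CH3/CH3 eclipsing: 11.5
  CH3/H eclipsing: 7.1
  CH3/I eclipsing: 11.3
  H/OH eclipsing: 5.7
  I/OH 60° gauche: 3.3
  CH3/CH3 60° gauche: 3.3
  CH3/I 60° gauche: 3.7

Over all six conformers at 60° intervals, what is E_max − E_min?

CH3 at 0° is eclipsed. H at 0° is eclipsed with CH3 at 0° (7.1); I at 120° is eclipsed with H at 120° (6.4); H at 240° is eclipsed with H at 240° (4.0). Total 17.5 kJ/mol.
CH3 at 60° is staggered. I at 120° is gauche with CH3 at 60° (3.7). Total 3.7 kJ/mol.
CH3 at 120° is eclipsed. H at 0° is eclipsed with H at 0° (4.0); I at 120° is eclipsed with CH3 at 120° (11.3); H at 240° is eclipsed with H at 240° (4.0). Total 19.3 kJ/mol.
CH3 at 180° is staggered. I at 120° is gauche with CH3 at 180° (3.7). Total 3.7 kJ/mol.
CH3 at 240° is eclipsed. H at 0° is eclipsed with H at 0° (4.0); I at 120° is eclipsed with H at 120° (6.4); H at 240° is eclipsed with CH3 at 240° (7.1). Total 17.5 kJ/mol.
CH3 at 300° (staggered): no non-H gauche contacts → 0.0 kJ/mol.
Max at 120° (19.3 kJ/mol), min at 300° (0.0 kJ/mol); barrier = 19.3 kJ/mol.

19.3 kJ/mol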